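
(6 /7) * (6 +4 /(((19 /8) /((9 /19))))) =14724 /2527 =5.83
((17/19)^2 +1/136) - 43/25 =-1119503/1227400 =-0.91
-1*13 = -13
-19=-19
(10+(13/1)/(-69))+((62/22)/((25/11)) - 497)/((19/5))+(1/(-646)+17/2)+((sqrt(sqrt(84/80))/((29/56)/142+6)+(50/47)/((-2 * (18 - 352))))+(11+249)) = 3976 * sqrt(2) * 21^(1/4) * 5^(3/4)/238705+13612227781/92068770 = 148.02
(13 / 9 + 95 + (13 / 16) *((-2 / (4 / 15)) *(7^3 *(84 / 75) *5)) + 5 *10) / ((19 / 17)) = -14147519 / 1368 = -10341.75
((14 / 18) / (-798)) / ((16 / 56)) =-7 / 2052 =-0.00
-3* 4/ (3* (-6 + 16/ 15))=30/ 37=0.81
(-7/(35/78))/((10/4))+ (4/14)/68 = -37103/5950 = -6.24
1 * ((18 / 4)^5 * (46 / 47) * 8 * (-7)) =-9506889 / 94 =-101137.12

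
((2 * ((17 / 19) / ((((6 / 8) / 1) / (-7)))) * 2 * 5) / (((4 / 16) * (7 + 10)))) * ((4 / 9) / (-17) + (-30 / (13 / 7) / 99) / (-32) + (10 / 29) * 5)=-2420537980 / 36165987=-66.93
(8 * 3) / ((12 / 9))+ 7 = 25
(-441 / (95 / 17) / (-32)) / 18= 833 / 6080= 0.14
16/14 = 8/7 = 1.14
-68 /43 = -1.58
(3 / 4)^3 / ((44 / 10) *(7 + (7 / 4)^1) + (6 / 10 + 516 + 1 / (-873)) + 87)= 117855 / 179376736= 0.00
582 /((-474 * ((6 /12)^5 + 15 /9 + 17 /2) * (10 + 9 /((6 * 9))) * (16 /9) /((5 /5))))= -31428 /4717801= -0.01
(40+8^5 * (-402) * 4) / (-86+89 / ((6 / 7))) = -316145424 / 107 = -2954630.13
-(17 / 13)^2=-289 / 169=-1.71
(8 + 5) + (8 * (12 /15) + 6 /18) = 296 /15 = 19.73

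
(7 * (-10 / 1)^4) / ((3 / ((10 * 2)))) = 1400000 / 3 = 466666.67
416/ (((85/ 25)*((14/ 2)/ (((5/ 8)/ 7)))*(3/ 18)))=9.36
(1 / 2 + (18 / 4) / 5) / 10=7 / 50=0.14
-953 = -953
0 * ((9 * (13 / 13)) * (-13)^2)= 0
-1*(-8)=8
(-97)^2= 9409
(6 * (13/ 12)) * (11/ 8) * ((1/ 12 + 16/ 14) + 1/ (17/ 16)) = 442585/ 22848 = 19.37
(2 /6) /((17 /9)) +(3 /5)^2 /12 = 351 /1700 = 0.21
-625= -625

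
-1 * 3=-3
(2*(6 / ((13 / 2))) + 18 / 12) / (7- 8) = -87 / 26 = -3.35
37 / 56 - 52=-2875 / 56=-51.34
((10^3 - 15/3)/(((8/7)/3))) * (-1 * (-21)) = 438795/8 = 54849.38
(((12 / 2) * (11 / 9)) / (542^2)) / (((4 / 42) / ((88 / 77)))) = 22 / 73441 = 0.00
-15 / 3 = -5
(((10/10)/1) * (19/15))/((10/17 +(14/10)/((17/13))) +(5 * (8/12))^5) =26163/8534263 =0.00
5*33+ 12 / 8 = 333 / 2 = 166.50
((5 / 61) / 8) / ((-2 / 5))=-25 / 976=-0.03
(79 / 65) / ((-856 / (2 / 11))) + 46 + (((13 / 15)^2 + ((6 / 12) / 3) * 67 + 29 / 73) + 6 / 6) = 59.31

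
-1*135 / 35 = -27 / 7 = -3.86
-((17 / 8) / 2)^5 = -1419857 / 1048576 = -1.35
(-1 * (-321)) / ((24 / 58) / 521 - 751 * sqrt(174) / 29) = -632553348673 * sqrt(174) / 8879393735530 - 9699978 / 4439696867765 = -0.94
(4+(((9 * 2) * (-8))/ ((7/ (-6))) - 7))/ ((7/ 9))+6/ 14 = 7608/ 49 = 155.27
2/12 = 0.17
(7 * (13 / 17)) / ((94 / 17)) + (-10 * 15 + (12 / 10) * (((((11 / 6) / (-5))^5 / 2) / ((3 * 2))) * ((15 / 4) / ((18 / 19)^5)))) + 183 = 195463113641257697 / 5754868300800000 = 33.96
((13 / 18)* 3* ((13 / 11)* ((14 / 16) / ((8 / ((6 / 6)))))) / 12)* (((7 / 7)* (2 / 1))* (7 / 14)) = 1183 / 50688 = 0.02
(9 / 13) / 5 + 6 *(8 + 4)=4689 / 65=72.14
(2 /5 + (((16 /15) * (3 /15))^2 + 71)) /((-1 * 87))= -401881 /489375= -0.82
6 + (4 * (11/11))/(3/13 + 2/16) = 638/37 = 17.24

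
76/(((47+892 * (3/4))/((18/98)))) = 171/8771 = 0.02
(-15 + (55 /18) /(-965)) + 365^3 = 168930580129 /3474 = 48627110.00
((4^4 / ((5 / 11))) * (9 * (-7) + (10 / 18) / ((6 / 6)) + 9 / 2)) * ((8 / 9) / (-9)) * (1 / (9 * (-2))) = -5874176 / 32805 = -179.06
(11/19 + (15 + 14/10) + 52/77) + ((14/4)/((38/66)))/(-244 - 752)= 85719979/4857160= 17.65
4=4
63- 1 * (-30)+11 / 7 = 662 / 7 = 94.57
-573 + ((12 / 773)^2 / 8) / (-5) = -1711920603 / 2987645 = -573.00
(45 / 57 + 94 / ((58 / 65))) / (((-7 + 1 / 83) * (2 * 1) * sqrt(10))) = -60673 * sqrt(10) / 79895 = -2.40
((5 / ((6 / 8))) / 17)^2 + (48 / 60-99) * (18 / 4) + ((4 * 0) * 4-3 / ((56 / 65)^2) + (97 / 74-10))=-685804312099 / 1508996160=-454.48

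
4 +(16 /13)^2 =932 /169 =5.51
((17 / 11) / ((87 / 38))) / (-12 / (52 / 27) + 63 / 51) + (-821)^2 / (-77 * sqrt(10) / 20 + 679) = 14828902 * sqrt(10) / 2633673 + 460456596145787 / 463758211224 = 1010.69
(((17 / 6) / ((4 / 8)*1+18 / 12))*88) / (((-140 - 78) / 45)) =-2805 / 109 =-25.73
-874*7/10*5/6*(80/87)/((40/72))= -24472/29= -843.86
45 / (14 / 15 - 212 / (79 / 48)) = -53325 / 151534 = -0.35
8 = 8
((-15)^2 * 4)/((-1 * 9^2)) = -100/9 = -11.11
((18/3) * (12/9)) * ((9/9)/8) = 1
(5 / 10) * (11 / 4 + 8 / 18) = 1.60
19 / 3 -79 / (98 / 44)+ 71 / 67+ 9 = -187883 / 9849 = -19.08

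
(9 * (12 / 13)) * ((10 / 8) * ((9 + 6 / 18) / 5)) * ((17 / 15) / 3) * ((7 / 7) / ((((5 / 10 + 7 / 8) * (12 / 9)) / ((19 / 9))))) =18088 / 2145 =8.43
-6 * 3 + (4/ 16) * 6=-33/ 2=-16.50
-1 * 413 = -413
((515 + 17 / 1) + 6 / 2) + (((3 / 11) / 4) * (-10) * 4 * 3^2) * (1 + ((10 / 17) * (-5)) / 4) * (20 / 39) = 1292485 / 2431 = 531.67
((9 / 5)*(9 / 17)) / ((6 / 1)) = 27 / 170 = 0.16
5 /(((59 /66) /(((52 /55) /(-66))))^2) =2704 /2106005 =0.00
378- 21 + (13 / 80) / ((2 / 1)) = 57133 / 160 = 357.08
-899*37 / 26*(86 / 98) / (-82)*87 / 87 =1430309 / 104468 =13.69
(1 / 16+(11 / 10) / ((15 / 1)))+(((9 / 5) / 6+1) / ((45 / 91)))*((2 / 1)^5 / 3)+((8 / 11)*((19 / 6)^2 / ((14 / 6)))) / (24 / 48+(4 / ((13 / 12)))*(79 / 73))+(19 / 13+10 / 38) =10725690094201 / 350544514320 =30.60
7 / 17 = 0.41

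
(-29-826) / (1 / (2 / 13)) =-131.54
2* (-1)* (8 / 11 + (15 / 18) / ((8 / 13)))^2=-1207801 / 139392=-8.66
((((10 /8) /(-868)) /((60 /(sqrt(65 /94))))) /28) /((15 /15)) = -sqrt(6110) /109659648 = -0.00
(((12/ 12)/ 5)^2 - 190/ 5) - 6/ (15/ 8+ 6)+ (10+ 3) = -13504/ 525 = -25.72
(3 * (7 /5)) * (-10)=-42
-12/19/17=-12/323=-0.04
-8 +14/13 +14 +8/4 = 118/13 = 9.08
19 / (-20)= -19 / 20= -0.95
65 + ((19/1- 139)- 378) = -433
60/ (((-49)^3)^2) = 60/ 13841287201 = 0.00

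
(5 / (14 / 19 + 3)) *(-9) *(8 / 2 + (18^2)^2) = -89757900 / 71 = -1264195.77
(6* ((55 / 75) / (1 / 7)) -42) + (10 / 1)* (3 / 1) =94 / 5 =18.80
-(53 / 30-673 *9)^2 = -32999265649 / 900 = -36665850.72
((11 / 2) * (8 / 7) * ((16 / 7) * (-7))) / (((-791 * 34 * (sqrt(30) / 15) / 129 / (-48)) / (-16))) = 17436672 * sqrt(30) / 94129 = 1014.61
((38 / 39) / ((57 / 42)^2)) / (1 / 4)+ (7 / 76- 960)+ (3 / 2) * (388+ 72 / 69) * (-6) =-303991433 / 68172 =-4459.18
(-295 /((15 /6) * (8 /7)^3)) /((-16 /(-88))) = -222607 /512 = -434.78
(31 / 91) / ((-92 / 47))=-1457 / 8372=-0.17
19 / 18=1.06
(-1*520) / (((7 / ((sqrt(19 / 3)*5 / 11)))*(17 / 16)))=-41600*sqrt(57) / 3927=-79.98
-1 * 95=-95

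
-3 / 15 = -0.20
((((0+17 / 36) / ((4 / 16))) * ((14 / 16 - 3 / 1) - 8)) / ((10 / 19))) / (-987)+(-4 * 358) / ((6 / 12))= -2863.96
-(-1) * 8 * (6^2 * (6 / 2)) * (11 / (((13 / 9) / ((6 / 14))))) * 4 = 1026432 / 91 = 11279.47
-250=-250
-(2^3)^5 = -32768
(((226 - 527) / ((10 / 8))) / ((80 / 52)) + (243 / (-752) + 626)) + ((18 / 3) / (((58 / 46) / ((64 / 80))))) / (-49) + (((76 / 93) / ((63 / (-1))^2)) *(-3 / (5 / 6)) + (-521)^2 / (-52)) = -1381021235160811 / 290683738800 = -4750.94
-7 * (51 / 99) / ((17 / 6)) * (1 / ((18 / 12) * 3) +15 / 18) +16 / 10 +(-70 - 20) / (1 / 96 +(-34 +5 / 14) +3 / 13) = 38749729 / 13130865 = 2.95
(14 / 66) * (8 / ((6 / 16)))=4.53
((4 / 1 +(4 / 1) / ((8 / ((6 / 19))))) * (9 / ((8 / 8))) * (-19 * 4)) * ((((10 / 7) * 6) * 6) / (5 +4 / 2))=-1023840 / 49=-20894.69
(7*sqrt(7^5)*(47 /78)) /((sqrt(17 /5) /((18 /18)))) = 16121*sqrt(595) /1326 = 296.56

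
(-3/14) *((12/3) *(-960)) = 5760/7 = 822.86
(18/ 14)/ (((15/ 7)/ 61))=36.60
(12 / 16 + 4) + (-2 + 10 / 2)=31 / 4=7.75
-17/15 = -1.13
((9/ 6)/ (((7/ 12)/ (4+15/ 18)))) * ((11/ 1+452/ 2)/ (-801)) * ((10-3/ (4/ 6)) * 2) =-25201/ 623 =-40.45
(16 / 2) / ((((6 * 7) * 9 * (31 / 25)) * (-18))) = -50 / 52731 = -0.00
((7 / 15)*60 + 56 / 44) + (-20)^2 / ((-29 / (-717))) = 3164138 / 319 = 9918.93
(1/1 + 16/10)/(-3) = -13/15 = -0.87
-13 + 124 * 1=111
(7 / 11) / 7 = 1 / 11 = 0.09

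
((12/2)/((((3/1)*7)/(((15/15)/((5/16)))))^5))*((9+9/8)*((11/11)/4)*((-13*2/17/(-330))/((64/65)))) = 173056/29464771875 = 0.00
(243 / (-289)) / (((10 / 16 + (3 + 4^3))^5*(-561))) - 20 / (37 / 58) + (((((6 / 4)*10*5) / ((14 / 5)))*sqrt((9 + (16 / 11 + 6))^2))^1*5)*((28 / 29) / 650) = -980919758011475573469793 / 34935651697971791616707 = -28.08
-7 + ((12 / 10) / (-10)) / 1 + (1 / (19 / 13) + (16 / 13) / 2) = -5.82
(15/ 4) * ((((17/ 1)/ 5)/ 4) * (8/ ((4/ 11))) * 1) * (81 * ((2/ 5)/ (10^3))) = 45441/ 20000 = 2.27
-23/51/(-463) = 23/23613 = 0.00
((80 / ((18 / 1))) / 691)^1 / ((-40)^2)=1 / 248760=0.00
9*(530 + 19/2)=9711/2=4855.50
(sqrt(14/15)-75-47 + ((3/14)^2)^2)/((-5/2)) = 4686671/96040-2 * sqrt(210)/75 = 48.41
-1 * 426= -426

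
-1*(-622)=622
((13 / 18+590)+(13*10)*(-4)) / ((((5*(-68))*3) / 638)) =-406087 / 9180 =-44.24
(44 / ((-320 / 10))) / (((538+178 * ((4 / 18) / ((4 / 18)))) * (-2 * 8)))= 11 / 91648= 0.00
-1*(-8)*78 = 624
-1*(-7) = 7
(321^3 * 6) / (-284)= -99228483 / 142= -698792.13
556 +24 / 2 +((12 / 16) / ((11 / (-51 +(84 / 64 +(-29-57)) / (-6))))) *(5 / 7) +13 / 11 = 5592151 / 9856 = 567.39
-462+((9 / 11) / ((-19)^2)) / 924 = -565057413 / 1223068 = -462.00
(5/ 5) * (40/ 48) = 5/ 6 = 0.83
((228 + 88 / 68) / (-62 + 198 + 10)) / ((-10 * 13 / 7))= -13643 / 161330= -0.08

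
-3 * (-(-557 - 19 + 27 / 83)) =-143343 / 83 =-1727.02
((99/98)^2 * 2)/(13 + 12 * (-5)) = -9801/225694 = -0.04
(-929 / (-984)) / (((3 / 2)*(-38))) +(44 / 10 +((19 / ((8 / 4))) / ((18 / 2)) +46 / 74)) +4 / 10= 6.46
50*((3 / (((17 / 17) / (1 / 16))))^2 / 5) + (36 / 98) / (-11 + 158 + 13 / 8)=0.35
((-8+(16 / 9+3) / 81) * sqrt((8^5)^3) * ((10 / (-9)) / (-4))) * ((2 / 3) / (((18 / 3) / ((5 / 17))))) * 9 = -303510323200 * sqrt(2) / 111537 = -3848305.18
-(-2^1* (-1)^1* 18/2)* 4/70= -1.03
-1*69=-69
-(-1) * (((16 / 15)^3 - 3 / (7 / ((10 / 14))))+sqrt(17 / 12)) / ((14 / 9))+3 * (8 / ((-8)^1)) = -621671 / 257250+3 * sqrt(51) / 28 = -1.65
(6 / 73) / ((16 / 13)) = 39 / 584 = 0.07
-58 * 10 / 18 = -290 / 9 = -32.22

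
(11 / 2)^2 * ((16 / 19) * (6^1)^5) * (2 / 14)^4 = 3763584 / 45619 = 82.50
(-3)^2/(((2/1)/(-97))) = -873/2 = -436.50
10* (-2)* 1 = -20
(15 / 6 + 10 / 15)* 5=95 / 6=15.83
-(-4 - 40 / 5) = 12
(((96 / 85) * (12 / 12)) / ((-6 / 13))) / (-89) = 208 / 7565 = 0.03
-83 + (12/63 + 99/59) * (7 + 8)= -22704/413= -54.97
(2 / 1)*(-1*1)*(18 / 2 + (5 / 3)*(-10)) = 46 / 3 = 15.33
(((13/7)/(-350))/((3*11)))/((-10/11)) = 13/73500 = 0.00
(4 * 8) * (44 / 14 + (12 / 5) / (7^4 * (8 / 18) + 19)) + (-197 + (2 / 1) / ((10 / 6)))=-32555883 / 342125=-95.16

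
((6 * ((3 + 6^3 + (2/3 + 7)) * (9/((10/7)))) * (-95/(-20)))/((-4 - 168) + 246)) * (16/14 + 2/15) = 129846/185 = 701.87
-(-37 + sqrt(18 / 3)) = 37 -sqrt(6) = 34.55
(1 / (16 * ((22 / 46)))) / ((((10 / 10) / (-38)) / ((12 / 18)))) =-437 / 132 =-3.31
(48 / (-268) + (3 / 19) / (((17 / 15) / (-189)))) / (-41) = 573711 / 887281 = 0.65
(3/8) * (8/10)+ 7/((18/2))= 97/90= 1.08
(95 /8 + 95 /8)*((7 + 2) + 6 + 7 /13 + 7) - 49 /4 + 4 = 527.04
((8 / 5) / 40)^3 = 1 / 15625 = 0.00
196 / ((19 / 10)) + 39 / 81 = 53167 / 513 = 103.64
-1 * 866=-866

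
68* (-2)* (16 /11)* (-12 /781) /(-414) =-4352 /592779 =-0.01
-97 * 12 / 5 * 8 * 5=-9312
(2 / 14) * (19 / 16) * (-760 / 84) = -1.53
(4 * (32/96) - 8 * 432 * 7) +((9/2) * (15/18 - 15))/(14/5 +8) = -1742153/72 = -24196.57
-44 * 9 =-396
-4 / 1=-4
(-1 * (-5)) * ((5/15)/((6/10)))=25/9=2.78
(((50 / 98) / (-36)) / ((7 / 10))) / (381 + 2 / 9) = -125 / 2353666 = -0.00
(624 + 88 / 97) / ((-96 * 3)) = -7577 / 3492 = -2.17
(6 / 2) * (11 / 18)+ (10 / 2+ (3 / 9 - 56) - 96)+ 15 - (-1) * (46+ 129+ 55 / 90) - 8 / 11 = 4460 / 99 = 45.05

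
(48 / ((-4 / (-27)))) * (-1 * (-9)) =2916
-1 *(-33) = 33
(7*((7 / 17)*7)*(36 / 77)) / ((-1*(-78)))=294 / 2431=0.12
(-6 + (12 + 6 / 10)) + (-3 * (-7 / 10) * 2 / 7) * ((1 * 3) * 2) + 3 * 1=66 / 5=13.20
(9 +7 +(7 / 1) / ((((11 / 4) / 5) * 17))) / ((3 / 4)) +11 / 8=35465 / 1496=23.71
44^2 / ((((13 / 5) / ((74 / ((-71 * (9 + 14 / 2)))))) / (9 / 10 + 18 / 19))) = -120879 / 1349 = -89.61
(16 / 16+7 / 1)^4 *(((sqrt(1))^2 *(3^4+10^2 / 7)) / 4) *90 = 61470720 / 7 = 8781531.43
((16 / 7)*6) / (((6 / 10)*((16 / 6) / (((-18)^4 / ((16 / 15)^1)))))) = 5904900 / 7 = 843557.14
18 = 18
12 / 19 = 0.63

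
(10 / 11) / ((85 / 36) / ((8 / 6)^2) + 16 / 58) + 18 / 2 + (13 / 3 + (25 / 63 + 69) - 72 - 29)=-36522517 / 2063061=-17.70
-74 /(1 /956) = -70744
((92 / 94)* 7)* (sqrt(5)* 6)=1932* sqrt(5) / 47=91.92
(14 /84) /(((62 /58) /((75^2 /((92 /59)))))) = 562.43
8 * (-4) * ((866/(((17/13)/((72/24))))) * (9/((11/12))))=-116722944/187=-624186.87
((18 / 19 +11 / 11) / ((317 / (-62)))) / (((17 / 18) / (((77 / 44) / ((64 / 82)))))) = -2962701 / 3276512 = -0.90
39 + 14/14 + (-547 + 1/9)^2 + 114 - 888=24166630/81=298353.46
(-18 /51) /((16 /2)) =-3 /68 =-0.04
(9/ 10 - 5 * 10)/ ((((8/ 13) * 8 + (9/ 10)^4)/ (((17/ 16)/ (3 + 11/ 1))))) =-0.67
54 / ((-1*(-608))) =27 / 304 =0.09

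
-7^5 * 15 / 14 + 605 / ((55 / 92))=-16995.50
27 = 27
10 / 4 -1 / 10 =12 / 5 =2.40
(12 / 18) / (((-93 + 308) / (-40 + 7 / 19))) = -502 / 4085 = -0.12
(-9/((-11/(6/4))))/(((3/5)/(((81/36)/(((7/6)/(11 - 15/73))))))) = 239355/5621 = 42.58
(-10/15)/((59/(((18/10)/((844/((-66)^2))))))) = -6534/62245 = -0.10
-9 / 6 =-3 / 2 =-1.50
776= 776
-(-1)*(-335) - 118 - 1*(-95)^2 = -9478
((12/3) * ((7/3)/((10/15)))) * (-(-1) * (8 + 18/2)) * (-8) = -1904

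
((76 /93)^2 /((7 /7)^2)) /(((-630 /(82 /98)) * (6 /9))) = -59204 /44499105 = -0.00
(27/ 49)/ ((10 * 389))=27/ 190610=0.00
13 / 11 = 1.18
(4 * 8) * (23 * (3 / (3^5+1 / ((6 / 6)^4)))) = 552 / 61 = 9.05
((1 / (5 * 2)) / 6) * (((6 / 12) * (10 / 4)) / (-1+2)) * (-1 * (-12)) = 1 / 4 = 0.25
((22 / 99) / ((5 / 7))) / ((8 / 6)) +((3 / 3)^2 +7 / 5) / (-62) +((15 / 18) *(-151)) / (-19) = 60232 / 8835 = 6.82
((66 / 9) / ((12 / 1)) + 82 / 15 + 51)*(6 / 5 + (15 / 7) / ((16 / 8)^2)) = 99.07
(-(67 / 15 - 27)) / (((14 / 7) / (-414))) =-4664.40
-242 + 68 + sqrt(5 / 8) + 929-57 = sqrt(10) / 4 + 698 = 698.79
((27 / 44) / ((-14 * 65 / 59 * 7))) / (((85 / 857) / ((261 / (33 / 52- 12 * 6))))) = 118772487 / 566731550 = 0.21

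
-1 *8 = -8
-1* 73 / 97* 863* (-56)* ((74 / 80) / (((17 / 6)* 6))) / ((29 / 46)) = 750570086 / 239105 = 3139.08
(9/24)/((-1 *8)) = -3/64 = -0.05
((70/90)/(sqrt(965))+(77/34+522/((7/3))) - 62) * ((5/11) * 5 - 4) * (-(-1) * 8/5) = -2966052/6545 - 1064 * sqrt(965)/477675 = -453.25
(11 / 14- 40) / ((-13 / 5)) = 2745 / 182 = 15.08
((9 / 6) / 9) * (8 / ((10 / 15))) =2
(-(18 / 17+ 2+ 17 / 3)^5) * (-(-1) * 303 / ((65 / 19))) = -4479525.85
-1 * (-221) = 221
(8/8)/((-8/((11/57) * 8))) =-11/57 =-0.19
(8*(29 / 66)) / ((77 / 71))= 8236 / 2541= 3.24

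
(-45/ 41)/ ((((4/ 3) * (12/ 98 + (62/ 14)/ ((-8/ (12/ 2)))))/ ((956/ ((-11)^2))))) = 2107980/ 1036849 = 2.03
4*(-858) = -3432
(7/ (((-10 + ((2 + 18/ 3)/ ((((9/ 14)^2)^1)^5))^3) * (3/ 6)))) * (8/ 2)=1186952431706053698400244129628/ 6195566471048265051935887962947335051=0.00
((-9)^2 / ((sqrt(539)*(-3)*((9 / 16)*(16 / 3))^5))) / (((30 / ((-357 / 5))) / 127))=2159*sqrt(11) / 4950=1.45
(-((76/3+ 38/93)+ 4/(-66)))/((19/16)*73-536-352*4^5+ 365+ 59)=420352/5900227179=0.00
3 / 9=1 / 3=0.33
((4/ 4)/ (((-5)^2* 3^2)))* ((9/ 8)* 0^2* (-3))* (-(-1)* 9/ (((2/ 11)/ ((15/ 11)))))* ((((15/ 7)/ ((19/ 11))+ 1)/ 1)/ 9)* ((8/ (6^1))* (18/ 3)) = 0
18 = 18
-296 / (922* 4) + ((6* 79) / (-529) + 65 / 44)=0.50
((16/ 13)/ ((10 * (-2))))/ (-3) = 4/ 195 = 0.02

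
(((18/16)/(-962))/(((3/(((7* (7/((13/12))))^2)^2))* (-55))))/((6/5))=3735591048/151116251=24.72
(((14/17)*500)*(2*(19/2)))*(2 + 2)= 532000/17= 31294.12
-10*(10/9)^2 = -1000/81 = -12.35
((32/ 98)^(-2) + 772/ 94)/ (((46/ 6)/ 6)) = 1904967/ 138368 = 13.77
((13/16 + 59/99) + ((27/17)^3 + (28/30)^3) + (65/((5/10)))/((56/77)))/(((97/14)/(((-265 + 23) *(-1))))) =41566509753769/6433573500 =6460.87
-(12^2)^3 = -2985984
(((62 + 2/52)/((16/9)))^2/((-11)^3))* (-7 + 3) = 210743289/57584384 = 3.66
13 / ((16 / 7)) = 5.69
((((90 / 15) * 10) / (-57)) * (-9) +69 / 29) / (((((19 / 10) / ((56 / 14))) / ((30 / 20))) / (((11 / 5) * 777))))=63983.71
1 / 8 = 0.12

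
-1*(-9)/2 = 9/2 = 4.50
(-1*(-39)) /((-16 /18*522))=-39 /464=-0.08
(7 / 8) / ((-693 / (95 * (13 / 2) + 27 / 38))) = -0.78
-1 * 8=-8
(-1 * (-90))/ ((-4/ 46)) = -1035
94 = 94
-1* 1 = -1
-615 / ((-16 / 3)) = 1845 / 16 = 115.31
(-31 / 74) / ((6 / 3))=-31 / 148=-0.21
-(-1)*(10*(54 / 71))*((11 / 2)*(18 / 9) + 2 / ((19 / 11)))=124740 / 1349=92.47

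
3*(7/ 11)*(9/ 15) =63/ 55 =1.15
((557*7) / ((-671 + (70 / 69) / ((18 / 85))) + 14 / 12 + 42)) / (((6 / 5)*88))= -4035465 / 68096072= -0.06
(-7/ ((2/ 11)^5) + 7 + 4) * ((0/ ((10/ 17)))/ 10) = 0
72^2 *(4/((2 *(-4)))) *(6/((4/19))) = -73872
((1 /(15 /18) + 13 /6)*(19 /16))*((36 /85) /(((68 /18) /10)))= 51813 /11560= 4.48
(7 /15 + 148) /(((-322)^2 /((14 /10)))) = 2227 /1110900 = 0.00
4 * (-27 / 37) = -108 / 37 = -2.92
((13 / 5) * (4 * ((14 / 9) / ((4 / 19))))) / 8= 1729 / 180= 9.61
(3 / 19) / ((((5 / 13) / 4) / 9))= 1404 / 95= 14.78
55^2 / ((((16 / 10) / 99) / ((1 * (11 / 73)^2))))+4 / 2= 181267639 / 42632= 4251.91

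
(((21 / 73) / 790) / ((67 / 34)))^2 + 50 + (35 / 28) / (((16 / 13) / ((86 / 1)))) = 16403948471973243 / 119437167456800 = 137.34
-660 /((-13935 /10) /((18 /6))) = 1320 /929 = 1.42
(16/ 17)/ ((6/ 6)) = 16/ 17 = 0.94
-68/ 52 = -17/ 13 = -1.31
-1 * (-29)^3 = 24389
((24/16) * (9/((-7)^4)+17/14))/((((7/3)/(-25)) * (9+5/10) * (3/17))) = -7457475/638666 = -11.68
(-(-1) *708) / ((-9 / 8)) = -1888 / 3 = -629.33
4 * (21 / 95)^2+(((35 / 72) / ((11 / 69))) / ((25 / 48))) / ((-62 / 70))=-19740826 / 3077525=-6.41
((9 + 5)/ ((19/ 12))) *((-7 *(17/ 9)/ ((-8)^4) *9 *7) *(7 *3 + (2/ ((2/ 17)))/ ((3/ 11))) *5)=-3644375/ 4864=-749.25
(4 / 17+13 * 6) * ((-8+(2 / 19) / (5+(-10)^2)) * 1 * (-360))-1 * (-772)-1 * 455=3835309 / 17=225606.41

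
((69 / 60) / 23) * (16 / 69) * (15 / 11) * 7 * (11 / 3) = 28 / 69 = 0.41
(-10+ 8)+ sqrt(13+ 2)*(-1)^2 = -2+ sqrt(15) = 1.87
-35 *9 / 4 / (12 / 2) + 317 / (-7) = -3271 / 56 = -58.41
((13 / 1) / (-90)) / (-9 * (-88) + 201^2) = -13 / 3707370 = -0.00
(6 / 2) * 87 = 261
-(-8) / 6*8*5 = 160 / 3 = 53.33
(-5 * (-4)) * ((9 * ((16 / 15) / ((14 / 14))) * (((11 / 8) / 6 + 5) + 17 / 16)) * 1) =1208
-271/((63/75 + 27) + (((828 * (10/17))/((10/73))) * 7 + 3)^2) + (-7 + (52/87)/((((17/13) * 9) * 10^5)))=-3475959162770863664813/496565599680521325000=-7.00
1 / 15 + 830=12451 / 15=830.07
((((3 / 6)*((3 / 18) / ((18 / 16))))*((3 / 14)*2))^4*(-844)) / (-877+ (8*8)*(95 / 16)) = 13504 / 7829221617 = 0.00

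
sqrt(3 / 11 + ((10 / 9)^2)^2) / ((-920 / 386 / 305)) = -11773*sqrt(1426513) / 81972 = -171.54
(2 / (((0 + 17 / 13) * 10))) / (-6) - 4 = -4.03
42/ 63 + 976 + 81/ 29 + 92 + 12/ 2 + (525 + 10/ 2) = 139849/ 87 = 1607.46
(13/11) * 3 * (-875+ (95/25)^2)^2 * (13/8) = 58666515843/13750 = 4266655.70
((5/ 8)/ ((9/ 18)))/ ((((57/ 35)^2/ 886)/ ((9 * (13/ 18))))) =35273875/ 12996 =2714.21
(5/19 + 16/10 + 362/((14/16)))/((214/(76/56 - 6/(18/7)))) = -11330719/5977020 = -1.90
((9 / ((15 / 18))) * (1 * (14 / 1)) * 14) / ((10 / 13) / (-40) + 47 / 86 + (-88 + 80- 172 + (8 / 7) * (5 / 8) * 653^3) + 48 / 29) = 4804162272 / 451386910760665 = 0.00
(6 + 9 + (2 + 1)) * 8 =144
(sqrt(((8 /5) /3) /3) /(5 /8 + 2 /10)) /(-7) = -16*sqrt(10) /693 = -0.07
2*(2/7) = 4/7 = 0.57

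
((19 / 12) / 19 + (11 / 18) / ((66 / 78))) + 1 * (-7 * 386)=-97243 / 36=-2701.19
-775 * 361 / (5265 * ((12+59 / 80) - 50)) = 4476400 / 3138993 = 1.43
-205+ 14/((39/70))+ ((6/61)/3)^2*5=-26102035/145119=-179.87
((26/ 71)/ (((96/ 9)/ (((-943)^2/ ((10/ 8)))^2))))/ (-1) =-30839787576039/ 1775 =-17374528211.85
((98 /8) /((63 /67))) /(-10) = -469 /360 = -1.30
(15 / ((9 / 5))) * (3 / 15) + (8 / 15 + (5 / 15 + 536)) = 8078 / 15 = 538.53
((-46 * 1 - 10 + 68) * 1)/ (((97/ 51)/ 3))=1836/ 97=18.93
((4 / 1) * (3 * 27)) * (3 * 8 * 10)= 77760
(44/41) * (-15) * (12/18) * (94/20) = -2068/41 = -50.44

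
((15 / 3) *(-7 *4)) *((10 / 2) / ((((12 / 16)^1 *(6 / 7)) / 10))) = -98000 / 9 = -10888.89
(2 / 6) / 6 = 1 / 18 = 0.06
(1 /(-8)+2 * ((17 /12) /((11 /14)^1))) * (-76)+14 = -16537 /66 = -250.56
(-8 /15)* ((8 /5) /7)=-64 /525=-0.12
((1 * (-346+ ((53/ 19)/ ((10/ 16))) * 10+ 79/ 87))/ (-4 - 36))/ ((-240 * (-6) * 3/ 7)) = 3476627/ 285638400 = 0.01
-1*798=-798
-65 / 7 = -9.29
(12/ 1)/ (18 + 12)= 2/ 5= 0.40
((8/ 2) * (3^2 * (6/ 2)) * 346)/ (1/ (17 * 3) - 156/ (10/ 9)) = -9528840/ 35797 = -266.19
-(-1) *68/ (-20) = -17/ 5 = -3.40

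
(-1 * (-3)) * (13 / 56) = 39 / 56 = 0.70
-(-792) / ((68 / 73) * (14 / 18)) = 130086 / 119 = 1093.16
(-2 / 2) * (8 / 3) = -8 / 3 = -2.67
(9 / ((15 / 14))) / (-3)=-14 / 5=-2.80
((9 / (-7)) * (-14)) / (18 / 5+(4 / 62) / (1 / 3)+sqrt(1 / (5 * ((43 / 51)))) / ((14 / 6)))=384063960 / 80697457 - 201810 * sqrt(10965) / 80697457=4.50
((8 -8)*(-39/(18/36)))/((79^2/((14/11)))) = 0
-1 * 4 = -4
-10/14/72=-5/504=-0.01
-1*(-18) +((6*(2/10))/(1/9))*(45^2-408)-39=87213/5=17442.60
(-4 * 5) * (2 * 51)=-2040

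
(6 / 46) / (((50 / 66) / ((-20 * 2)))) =-792 / 115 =-6.89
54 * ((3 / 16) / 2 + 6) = 5265 / 16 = 329.06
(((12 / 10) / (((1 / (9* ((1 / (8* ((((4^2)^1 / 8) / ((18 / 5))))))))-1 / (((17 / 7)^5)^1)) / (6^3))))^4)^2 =243599851065002291851361105632143476272449034697006098772449601057344312098566416027877376 / 34825843627563492755235599234120368000267994419777867868408250390625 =6994801150264200377381.24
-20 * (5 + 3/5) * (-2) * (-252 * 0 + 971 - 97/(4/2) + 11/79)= 16327024/79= 206671.19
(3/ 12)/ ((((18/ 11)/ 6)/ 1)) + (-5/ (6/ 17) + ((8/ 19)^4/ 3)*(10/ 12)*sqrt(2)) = -53/ 4 + 10240*sqrt(2)/ 1172889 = -13.24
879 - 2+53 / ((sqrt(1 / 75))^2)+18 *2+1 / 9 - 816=36649 / 9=4072.11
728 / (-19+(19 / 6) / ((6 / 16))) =-6552 / 95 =-68.97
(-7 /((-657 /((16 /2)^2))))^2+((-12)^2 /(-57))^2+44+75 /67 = 542547069127 /10440294363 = 51.97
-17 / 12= -1.42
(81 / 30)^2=729 / 100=7.29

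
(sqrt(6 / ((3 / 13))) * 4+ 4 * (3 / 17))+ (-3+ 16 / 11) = -157 / 187+ 4 * sqrt(26) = 19.56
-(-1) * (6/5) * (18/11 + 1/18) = 67/33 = 2.03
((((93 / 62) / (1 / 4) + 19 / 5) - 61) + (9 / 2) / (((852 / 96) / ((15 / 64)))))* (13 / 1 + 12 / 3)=-4932397 / 5680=-868.38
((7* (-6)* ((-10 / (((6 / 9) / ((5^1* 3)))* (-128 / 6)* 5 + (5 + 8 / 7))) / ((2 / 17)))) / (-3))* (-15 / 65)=134946 / 689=195.86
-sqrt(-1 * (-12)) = -2 * sqrt(3) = -3.46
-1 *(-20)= 20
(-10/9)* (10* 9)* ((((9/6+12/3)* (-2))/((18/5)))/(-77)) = -250/63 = -3.97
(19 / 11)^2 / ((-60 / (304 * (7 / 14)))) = -13718 / 1815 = -7.56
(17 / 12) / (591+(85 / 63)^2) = 22491 / 9411616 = 0.00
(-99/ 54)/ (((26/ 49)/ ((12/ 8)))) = -539/ 104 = -5.18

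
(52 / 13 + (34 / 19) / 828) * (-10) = -157405 / 3933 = -40.02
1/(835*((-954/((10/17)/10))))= -1/13542030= -0.00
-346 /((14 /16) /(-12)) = 33216 /7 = 4745.14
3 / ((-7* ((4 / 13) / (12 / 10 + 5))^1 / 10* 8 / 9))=-97.15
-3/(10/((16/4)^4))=-384/5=-76.80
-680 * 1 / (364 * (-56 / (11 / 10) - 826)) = 935 / 438893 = 0.00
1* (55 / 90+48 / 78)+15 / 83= 27331 / 19422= 1.41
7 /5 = 1.40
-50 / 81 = -0.62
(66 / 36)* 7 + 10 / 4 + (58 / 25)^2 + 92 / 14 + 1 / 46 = 16487749 / 603750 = 27.31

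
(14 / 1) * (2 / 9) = 28 / 9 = 3.11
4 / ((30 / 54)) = 7.20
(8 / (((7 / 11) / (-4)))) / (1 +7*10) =-0.71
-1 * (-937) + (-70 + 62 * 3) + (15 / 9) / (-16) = 50539 / 48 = 1052.90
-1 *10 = -10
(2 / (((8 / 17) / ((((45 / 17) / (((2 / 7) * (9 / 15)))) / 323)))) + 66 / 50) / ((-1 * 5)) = -98397 / 323000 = -0.30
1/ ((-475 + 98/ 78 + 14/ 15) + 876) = 195/ 78622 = 0.00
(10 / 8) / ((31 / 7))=35 / 124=0.28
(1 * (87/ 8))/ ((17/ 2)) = 1.28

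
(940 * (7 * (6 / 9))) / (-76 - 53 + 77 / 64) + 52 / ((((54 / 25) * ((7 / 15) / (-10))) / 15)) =-1334983180 / 171759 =-7772.42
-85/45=-17/9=-1.89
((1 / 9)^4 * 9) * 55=55 / 729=0.08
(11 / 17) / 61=0.01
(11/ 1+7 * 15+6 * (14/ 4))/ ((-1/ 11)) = -1507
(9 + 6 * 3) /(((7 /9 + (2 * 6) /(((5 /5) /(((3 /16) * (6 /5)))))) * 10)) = 243 /313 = 0.78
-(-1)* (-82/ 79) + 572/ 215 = 1.62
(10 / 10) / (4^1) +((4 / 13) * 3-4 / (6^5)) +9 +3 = 332897 / 25272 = 13.17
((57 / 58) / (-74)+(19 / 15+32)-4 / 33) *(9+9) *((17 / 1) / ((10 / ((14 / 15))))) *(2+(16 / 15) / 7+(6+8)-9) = 99853017827 / 14753750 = 6767.98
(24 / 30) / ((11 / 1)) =4 / 55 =0.07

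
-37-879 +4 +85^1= -827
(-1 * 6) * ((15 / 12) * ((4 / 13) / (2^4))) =-15 / 104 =-0.14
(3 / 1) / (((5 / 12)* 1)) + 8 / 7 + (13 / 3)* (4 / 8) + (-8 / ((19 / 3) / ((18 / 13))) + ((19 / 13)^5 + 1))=16.43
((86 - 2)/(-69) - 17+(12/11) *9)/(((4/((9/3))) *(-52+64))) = -2125/4048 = -0.52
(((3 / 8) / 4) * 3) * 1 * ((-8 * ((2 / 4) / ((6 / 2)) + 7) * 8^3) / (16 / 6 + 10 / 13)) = -160992 / 67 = -2402.87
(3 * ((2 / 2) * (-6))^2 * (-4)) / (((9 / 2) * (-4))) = 24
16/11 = 1.45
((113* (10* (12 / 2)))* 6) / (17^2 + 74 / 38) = 96615 / 691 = 139.82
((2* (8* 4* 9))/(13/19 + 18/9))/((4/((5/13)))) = 20.63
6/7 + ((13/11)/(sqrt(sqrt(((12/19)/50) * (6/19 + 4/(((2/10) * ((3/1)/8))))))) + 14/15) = 3.09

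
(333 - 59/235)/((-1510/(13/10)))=-254137/887125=-0.29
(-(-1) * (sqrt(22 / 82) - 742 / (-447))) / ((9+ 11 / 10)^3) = 1000 * sqrt(451) / 42242341+ 742000 / 460544547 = 0.00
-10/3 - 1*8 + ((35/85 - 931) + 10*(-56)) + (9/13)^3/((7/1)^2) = -8245967315/5490303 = -1501.91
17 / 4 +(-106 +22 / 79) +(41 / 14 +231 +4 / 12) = 881197 / 6636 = 132.79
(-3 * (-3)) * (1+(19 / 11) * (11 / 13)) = 288 / 13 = 22.15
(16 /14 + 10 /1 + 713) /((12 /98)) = 35483 /6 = 5913.83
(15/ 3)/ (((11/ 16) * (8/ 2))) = 20/ 11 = 1.82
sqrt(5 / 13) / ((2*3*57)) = sqrt(65) / 4446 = 0.00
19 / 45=0.42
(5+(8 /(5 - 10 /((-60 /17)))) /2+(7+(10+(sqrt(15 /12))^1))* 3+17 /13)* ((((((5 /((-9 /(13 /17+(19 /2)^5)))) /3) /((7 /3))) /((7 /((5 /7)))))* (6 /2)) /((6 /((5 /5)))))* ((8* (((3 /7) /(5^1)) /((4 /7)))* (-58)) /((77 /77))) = 6103644355* sqrt(5) /186592+215623444129085 /171011568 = 1334014.94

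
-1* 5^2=-25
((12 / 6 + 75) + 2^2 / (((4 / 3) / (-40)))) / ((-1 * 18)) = 43 / 18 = 2.39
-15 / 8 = -1.88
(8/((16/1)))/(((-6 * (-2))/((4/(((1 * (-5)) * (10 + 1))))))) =-0.00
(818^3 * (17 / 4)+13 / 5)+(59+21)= 11631048343 / 5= 2326209668.60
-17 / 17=-1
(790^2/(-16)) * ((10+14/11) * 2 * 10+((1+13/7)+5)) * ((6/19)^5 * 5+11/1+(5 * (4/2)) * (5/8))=-479328942158932875/3050553968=-157128491.15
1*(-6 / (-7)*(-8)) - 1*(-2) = -34 / 7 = -4.86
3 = 3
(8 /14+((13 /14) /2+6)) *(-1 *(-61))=12017 /28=429.18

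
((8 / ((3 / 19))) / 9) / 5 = 152 / 135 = 1.13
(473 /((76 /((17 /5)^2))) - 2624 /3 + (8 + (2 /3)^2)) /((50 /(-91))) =1235973557 /855000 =1445.58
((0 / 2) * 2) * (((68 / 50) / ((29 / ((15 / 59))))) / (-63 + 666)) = 0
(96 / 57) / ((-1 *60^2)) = -2 / 4275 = -0.00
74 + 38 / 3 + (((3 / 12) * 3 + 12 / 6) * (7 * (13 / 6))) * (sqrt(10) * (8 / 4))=260 / 3 + 1001 * sqrt(10) / 12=350.45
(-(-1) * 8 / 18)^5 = 1024 / 59049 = 0.02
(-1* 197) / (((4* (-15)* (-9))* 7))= -197 / 3780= -0.05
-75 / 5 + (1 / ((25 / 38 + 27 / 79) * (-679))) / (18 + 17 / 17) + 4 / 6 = -87620671 / 6113037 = -14.33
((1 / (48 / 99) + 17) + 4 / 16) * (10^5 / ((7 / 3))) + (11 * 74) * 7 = 5833636 / 7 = 833376.57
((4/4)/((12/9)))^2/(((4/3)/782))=329.91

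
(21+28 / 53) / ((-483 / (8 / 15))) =-1304 / 54855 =-0.02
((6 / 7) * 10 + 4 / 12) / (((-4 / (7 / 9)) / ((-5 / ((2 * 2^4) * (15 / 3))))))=187 / 3456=0.05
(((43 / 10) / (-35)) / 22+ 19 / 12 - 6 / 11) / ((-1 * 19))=-11923 / 219450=-0.05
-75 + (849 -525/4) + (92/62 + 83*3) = 110761/124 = 893.23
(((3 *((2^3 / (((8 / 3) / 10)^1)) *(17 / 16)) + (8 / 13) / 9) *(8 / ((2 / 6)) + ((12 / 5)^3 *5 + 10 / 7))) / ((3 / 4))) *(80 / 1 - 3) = 8151047707 / 8775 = 928894.33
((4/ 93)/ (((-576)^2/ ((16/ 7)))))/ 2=1/ 6749568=0.00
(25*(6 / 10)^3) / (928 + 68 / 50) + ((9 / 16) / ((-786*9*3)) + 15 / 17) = 6617388031 / 7450864992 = 0.89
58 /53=1.09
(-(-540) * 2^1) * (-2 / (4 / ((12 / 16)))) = -405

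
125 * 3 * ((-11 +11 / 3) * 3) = -8250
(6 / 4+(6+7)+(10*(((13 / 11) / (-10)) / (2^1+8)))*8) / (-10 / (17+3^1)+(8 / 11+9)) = 213 / 145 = 1.47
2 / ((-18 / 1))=-1 / 9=-0.11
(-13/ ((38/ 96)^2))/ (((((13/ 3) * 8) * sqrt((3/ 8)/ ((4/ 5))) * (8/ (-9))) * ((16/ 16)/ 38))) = 2592 * sqrt(30)/ 95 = 149.44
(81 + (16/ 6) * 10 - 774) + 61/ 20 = -39797/ 60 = -663.28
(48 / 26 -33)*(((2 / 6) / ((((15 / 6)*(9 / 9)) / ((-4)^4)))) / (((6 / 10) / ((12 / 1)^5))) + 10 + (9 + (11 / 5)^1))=-5733097866 / 13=-441007528.15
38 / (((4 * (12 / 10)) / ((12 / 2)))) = 95 / 2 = 47.50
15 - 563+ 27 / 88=-48197 / 88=-547.69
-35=-35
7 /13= 0.54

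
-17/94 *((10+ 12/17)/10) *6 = -273/235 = -1.16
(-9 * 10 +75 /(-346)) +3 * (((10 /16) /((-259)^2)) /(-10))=-16751467839 /185680208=-90.22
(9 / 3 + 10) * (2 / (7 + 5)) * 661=8593 / 6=1432.17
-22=-22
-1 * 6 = -6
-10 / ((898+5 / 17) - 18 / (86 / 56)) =-1462 / 129617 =-0.01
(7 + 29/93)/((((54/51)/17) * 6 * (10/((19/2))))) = 93347/5022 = 18.59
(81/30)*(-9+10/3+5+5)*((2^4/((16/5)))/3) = 39/2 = 19.50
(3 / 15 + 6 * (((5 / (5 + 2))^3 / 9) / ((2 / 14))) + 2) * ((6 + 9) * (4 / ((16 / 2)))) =2867 / 98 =29.26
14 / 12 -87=-515 / 6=-85.83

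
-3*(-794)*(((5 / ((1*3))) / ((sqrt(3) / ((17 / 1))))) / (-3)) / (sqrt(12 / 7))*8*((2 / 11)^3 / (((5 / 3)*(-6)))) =215968*sqrt(7) / 11979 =47.70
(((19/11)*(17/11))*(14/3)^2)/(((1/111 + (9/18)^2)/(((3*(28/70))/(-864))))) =-585599/1878525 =-0.31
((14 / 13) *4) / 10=28 / 65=0.43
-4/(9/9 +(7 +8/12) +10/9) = -9/22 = -0.41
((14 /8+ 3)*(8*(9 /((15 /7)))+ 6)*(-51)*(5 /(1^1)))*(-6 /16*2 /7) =287793 /56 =5139.16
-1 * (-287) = 287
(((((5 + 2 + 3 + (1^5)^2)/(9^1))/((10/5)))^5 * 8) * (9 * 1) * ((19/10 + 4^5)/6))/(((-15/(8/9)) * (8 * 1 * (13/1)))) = -1652222209/2763493200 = -0.60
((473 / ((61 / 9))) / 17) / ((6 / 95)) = 134805 / 2074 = 65.00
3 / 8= 0.38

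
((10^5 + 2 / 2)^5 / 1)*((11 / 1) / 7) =110005500110001100005500011 / 7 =15715071444285871429357140.00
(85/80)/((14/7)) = 17/32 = 0.53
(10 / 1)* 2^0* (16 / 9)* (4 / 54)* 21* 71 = 159040 / 81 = 1963.46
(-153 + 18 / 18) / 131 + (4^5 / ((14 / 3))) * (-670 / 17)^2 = 90325554904 / 265013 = 340834.43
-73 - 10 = -83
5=5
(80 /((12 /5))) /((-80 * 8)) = -5 /96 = -0.05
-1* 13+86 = 73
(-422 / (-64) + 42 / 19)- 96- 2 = -54231 / 608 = -89.20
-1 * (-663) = 663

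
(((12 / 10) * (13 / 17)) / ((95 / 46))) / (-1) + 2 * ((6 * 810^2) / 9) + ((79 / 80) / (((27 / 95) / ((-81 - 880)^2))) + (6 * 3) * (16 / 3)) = 14245591200959 / 3488400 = 4083703.47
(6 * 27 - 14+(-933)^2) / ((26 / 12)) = 5223822 / 13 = 401832.46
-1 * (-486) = 486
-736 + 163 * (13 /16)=-9657 /16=-603.56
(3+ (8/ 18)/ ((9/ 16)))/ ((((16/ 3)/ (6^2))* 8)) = 3.20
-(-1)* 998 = 998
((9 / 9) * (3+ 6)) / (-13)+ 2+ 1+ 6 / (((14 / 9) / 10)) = 3720 / 91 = 40.88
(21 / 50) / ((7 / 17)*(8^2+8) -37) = -357 / 6250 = -0.06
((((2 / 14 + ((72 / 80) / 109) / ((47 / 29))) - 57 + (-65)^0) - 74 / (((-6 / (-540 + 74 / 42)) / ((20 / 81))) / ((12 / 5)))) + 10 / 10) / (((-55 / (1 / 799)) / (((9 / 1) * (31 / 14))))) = 10774952790649 / 5956946018100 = 1.81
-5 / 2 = -2.50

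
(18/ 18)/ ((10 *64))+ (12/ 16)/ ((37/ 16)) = 7717/ 23680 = 0.33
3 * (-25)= -75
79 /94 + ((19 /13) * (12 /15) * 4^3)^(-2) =934709167 /1111949312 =0.84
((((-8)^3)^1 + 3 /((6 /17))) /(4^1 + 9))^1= -1007 /26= -38.73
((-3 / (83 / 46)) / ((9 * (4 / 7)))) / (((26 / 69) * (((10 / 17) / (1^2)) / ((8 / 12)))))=-62951 / 64740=-0.97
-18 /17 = -1.06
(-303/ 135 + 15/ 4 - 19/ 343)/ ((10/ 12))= 1.74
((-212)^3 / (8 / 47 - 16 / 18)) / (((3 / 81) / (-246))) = -88058896290.95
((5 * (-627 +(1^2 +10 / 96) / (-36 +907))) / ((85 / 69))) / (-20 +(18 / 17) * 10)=602911949 / 2229760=270.39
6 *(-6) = -36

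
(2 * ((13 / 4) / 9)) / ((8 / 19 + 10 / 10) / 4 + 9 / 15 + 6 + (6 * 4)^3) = 2470 / 47301867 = 0.00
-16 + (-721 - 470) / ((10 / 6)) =-3653 / 5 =-730.60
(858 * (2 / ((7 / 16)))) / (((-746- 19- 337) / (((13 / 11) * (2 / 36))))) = -2704 / 11571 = -0.23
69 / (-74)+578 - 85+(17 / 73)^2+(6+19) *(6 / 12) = 99497794 / 197173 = 504.62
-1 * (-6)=6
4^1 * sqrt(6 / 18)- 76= -76 + 4 * sqrt(3) / 3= -73.69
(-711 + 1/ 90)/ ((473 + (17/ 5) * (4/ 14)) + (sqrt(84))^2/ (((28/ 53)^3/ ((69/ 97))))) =-2433117736/ 3008795319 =-0.81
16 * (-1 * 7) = -112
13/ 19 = 0.68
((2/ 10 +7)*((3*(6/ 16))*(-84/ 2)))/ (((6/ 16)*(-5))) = 4536/ 25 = 181.44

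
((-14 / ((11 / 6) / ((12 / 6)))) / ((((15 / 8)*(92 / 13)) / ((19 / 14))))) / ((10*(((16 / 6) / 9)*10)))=-6669 / 126500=-0.05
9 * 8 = 72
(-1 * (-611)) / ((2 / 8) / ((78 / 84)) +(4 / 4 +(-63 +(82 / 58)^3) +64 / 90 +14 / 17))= -296394395310 / 27830135399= -10.65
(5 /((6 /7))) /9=35 /54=0.65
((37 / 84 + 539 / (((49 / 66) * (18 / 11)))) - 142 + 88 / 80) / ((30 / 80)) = 84898 / 105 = 808.55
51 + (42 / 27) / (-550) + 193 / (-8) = 532069 / 19800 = 26.87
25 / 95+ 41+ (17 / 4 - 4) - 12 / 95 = 15727 / 380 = 41.39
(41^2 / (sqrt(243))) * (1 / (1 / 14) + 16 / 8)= 26896 * sqrt(3) / 27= 1725.38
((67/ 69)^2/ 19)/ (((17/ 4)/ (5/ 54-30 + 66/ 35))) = -0.33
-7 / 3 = -2.33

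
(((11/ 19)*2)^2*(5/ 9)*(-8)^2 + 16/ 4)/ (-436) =-0.12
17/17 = 1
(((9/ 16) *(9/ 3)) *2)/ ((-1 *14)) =-27/ 112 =-0.24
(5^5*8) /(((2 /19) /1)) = 237500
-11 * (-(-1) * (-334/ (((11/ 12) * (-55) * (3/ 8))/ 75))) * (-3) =480960/ 11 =43723.64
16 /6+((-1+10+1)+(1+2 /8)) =167 /12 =13.92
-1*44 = -44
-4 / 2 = -2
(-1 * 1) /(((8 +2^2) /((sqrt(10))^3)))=-5 * sqrt(10) /6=-2.64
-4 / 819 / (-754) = 2 / 308763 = 0.00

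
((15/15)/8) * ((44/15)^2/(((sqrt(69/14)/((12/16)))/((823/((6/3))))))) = 149.52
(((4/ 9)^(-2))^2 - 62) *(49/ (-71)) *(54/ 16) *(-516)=-1589080437/ 36352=-43713.70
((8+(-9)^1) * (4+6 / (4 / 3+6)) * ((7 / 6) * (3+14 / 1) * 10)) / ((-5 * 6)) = 6307 / 198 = 31.85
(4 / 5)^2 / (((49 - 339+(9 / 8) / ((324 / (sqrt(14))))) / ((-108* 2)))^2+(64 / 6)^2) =517133825998848* sqrt(14) / 250070722459285139804405+6923550862991892676608 / 1250353612296425699022025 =0.01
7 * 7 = 49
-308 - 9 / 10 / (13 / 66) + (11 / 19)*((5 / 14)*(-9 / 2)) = -10840819 / 34580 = -313.50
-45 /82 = -0.55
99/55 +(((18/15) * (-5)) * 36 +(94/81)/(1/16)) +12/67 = -5303617/27135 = -195.45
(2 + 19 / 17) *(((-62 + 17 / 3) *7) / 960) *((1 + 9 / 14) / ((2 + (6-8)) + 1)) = -206011 / 97920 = -2.10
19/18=1.06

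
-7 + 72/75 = -151/25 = -6.04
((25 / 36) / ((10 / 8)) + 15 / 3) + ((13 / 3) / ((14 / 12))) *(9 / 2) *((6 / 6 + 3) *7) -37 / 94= 400295 / 846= 473.16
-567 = -567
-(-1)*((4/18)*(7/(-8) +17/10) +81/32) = 1303/480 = 2.71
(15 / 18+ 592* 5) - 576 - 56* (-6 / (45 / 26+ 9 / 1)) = 149801 / 62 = 2416.15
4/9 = 0.44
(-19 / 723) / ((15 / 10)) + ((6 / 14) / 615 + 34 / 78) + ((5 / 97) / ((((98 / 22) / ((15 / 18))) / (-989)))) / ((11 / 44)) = -1036566410582 / 27474169905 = -37.73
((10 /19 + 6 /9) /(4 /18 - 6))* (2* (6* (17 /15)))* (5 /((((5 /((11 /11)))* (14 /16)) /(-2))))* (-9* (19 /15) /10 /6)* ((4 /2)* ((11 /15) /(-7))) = 0.26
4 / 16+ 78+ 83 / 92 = 3641 / 46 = 79.15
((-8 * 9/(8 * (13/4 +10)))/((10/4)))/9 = -8/265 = -0.03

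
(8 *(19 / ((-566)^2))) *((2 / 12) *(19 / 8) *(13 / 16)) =4693 / 30754176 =0.00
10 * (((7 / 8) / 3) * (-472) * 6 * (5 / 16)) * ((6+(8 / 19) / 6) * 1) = -1786225 / 114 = -15668.64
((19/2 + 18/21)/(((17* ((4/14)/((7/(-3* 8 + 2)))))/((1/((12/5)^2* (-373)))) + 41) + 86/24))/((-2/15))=-1141875/482774287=-0.00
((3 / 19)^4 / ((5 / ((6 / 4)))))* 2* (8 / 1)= 1944 / 651605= 0.00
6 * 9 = 54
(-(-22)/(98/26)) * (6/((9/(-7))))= -27.24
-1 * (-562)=562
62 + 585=647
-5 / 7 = -0.71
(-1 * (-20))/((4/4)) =20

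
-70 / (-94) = 35 / 47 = 0.74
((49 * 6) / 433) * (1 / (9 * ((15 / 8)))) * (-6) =-1568 / 6495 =-0.24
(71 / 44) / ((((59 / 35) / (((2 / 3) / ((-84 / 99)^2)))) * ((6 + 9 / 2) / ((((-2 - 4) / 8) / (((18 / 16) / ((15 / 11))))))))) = -1775 / 23128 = -0.08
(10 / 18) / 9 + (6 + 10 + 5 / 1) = 1706 / 81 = 21.06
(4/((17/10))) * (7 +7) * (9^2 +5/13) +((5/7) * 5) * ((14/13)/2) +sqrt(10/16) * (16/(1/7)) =28 * sqrt(10) +592905/221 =2771.37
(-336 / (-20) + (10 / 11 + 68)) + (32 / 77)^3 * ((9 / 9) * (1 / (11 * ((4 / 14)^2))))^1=43961298 / 512435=85.79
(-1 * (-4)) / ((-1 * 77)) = -4 / 77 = -0.05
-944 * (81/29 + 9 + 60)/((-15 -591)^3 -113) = 1965408/6453808741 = 0.00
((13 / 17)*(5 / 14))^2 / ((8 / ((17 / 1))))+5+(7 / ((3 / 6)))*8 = 3122977 / 26656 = 117.16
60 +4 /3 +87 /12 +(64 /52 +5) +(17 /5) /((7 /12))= 440309 /5460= 80.64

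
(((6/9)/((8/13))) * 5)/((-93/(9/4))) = -65/496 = -0.13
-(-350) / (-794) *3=-525 / 397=-1.32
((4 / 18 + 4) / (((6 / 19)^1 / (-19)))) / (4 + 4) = -6859 / 216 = -31.75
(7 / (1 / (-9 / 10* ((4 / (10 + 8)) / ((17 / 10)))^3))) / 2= -2800 / 397953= -0.01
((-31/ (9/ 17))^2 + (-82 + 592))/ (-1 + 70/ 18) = 319039/ 234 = 1363.41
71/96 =0.74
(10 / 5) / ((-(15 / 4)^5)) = -2048 / 759375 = -0.00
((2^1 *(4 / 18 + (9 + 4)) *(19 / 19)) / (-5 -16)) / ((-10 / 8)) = 136 / 135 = 1.01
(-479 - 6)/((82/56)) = -13580/41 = -331.22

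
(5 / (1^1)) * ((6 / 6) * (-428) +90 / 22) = -2119.55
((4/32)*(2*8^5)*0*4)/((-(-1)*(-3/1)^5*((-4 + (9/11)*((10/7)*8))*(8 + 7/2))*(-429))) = 0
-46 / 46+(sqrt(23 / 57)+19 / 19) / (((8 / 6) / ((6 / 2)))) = 5 / 4+3 * sqrt(1311) / 76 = 2.68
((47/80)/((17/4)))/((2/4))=47/170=0.28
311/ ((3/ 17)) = 5287/ 3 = 1762.33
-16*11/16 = -11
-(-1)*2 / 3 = 2 / 3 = 0.67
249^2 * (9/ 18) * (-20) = -620010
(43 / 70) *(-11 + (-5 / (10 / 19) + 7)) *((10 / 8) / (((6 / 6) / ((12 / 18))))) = -387 / 56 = -6.91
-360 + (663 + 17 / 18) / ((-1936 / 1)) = -12557231 / 34848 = -360.34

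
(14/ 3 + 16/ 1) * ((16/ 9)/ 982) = 0.04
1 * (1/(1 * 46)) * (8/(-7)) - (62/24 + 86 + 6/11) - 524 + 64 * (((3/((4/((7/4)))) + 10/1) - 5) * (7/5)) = -5053049/106260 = -47.55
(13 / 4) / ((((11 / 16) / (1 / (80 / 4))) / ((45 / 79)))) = 117 / 869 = 0.13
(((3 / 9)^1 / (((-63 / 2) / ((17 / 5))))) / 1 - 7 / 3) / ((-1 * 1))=2239 / 945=2.37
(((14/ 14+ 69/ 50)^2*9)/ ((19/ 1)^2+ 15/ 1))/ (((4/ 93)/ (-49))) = -580785093/ 3760000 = -154.46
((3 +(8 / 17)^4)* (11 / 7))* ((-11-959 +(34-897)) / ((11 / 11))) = -5134689417 / 584647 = -8782.55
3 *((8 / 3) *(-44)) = -352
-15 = -15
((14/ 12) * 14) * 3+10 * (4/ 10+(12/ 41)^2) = 90533/ 1681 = 53.86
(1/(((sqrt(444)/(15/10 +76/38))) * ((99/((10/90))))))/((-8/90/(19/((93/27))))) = -665 * sqrt(111)/605616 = -0.01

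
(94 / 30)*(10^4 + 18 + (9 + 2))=157121 / 5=31424.20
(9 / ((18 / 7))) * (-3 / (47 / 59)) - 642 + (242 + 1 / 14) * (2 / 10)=-606.77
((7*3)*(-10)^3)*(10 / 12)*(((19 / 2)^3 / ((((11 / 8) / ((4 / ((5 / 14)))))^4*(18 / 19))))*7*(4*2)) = -514461092311728128 / 131769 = -3904264981230.24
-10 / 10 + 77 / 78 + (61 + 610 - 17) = 51011 / 78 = 653.99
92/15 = 6.13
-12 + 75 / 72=-263 / 24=-10.96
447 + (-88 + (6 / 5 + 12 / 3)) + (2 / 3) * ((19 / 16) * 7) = 44369 / 120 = 369.74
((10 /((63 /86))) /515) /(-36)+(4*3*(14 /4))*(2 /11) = 4905211 /642411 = 7.64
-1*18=-18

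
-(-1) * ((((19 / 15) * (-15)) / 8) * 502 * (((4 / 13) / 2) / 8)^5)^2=22743361 / 2312881695184912384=0.00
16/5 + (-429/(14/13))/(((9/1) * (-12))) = 17359/2520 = 6.89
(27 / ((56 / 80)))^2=72900 / 49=1487.76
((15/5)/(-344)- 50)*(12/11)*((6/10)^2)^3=-37622961/14781250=-2.55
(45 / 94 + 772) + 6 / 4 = 36377 / 47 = 773.98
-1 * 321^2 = -103041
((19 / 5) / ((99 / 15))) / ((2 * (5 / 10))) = 19 / 33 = 0.58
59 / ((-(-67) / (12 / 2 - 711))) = -41595 / 67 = -620.82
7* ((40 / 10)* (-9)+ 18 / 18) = -245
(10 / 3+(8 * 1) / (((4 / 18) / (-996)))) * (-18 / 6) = 107558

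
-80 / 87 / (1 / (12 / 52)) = -80 / 377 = -0.21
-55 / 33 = -5 / 3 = -1.67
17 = 17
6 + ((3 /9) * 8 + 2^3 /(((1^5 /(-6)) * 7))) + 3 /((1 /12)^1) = 794 /21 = 37.81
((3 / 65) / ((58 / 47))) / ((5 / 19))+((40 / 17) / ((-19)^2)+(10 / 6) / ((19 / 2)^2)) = 57994069 / 347047350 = 0.17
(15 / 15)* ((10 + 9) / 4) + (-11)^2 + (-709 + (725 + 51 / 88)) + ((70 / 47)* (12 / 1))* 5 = 958275 / 4136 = 231.69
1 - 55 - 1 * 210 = -264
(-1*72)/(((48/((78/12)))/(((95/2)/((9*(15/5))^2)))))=-1235/1944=-0.64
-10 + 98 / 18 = -41 / 9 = -4.56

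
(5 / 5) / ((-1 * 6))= -1 / 6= -0.17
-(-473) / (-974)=-473 / 974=-0.49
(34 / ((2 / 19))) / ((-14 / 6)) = -969 / 7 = -138.43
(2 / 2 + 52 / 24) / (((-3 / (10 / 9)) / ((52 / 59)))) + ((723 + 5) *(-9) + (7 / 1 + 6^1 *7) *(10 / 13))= -404778614 / 62127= -6515.34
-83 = -83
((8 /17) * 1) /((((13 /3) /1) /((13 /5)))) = 24 /85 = 0.28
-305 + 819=514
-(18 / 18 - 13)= 12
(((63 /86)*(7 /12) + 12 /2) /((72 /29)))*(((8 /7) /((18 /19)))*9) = 406087 /14448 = 28.11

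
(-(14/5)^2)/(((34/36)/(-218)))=769104/425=1809.66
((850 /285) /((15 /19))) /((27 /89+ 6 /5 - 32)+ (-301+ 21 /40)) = -121040 /10604331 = -0.01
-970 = -970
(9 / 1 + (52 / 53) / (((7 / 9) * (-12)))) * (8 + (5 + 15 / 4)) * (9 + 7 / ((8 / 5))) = 5914425 / 2968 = 1992.73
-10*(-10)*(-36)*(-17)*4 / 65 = 48960 / 13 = 3766.15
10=10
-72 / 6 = -12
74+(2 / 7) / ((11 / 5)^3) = 74.03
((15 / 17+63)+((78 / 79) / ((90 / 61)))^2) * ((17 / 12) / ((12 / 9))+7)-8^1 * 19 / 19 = 65015656469 / 127316400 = 510.66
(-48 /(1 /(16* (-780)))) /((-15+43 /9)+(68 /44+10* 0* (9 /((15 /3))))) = -59304960 /859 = -69039.53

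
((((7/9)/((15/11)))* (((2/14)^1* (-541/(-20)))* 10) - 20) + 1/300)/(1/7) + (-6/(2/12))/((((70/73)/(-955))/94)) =63697471631/18900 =3370236.59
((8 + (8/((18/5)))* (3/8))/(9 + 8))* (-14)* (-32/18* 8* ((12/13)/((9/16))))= 3039232/17901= 169.78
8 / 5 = 1.60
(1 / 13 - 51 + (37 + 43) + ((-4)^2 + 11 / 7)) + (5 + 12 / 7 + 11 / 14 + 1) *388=304363 / 91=3344.65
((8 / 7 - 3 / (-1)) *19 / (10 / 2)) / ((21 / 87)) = 15979 / 245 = 65.22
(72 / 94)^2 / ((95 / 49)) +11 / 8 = 2816437 / 1678840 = 1.68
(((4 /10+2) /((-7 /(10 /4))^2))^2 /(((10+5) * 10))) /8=3 /38416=0.00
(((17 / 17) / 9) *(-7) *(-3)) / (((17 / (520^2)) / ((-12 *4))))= -30284800 / 17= -1781458.82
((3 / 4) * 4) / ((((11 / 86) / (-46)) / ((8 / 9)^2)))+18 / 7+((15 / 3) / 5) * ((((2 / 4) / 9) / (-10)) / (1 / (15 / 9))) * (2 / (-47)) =-6151573 / 7238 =-849.90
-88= -88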